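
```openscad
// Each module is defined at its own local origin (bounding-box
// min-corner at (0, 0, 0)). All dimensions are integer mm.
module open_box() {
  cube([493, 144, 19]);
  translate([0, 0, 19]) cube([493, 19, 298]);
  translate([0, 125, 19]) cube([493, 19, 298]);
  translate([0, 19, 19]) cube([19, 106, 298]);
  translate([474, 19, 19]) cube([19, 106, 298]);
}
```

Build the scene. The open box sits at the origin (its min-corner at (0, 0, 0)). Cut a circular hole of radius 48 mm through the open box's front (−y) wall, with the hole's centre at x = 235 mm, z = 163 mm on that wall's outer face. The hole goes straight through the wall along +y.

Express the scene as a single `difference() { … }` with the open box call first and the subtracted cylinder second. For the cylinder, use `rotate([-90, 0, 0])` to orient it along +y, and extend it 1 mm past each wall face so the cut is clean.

difference() {
  open_box();
  translate([235, -1, 163]) rotate([-90, 0, 0]) cylinder(h = 21, r = 48);
}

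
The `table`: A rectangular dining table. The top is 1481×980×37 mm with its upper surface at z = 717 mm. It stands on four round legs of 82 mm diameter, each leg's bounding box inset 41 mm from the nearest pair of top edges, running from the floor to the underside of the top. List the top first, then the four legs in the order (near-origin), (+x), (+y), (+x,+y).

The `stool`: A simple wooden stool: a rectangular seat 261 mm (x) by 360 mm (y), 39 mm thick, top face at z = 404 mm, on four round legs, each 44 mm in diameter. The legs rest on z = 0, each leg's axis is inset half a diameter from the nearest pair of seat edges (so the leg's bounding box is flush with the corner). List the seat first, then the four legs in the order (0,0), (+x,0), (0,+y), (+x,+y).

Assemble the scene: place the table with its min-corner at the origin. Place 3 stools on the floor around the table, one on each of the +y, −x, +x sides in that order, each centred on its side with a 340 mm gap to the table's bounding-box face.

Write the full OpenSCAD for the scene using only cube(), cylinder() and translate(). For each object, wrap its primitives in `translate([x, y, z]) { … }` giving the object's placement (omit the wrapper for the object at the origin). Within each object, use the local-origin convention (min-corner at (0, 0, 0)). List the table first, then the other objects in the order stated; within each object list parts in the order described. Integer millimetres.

translate([0, 0, 680]) cube([1481, 980, 37]);
translate([82, 82, 0]) cylinder(h = 680, r = 41);
translate([1399, 82, 0]) cylinder(h = 680, r = 41);
translate([82, 898, 0]) cylinder(h = 680, r = 41);
translate([1399, 898, 0]) cylinder(h = 680, r = 41);
translate([610, 1320, 0]) {
  translate([0, 0, 365]) cube([261, 360, 39]);
  translate([22, 22, 0]) cylinder(h = 365, r = 22);
  translate([239, 22, 0]) cylinder(h = 365, r = 22);
  translate([22, 338, 0]) cylinder(h = 365, r = 22);
  translate([239, 338, 0]) cylinder(h = 365, r = 22);
}
translate([-601, 310, 0]) {
  translate([0, 0, 365]) cube([261, 360, 39]);
  translate([22, 22, 0]) cylinder(h = 365, r = 22);
  translate([239, 22, 0]) cylinder(h = 365, r = 22);
  translate([22, 338, 0]) cylinder(h = 365, r = 22);
  translate([239, 338, 0]) cylinder(h = 365, r = 22);
}
translate([1821, 310, 0]) {
  translate([0, 0, 365]) cube([261, 360, 39]);
  translate([22, 22, 0]) cylinder(h = 365, r = 22);
  translate([239, 22, 0]) cylinder(h = 365, r = 22);
  translate([22, 338, 0]) cylinder(h = 365, r = 22);
  translate([239, 338, 0]) cylinder(h = 365, r = 22);
}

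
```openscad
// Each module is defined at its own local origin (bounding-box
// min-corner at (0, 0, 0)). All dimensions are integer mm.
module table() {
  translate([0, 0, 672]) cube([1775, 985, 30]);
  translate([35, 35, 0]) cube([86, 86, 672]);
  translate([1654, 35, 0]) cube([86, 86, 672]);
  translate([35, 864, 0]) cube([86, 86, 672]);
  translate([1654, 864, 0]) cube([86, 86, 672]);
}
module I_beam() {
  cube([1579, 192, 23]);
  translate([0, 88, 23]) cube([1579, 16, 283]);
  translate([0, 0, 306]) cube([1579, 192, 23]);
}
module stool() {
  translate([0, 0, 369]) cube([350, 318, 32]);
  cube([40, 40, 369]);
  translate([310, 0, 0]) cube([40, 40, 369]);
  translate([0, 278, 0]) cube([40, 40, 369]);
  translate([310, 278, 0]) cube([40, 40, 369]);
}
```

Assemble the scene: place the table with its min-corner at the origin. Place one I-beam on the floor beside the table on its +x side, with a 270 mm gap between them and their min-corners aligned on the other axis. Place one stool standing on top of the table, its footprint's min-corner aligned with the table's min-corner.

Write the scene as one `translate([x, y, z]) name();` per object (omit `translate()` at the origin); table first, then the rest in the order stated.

table();
translate([2045, 0, 0]) I_beam();
translate([0, 0, 702]) stool();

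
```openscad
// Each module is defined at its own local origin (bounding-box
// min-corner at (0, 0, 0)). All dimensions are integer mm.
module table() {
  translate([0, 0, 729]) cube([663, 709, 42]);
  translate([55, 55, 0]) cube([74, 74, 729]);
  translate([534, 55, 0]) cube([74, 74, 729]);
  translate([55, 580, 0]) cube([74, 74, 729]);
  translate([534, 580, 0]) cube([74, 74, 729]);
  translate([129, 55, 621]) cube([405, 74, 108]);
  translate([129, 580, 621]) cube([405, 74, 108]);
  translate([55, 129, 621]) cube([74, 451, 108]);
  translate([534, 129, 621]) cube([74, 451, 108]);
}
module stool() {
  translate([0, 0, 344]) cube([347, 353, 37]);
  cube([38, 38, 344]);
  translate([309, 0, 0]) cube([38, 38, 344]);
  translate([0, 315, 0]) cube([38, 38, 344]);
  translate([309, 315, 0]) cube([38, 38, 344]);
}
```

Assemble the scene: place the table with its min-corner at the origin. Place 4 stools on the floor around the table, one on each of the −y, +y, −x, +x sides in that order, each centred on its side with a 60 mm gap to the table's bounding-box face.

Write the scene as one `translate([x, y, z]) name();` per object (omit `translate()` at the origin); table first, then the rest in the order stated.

table();
translate([158, -413, 0]) stool();
translate([158, 769, 0]) stool();
translate([-407, 178, 0]) stool();
translate([723, 178, 0]) stool();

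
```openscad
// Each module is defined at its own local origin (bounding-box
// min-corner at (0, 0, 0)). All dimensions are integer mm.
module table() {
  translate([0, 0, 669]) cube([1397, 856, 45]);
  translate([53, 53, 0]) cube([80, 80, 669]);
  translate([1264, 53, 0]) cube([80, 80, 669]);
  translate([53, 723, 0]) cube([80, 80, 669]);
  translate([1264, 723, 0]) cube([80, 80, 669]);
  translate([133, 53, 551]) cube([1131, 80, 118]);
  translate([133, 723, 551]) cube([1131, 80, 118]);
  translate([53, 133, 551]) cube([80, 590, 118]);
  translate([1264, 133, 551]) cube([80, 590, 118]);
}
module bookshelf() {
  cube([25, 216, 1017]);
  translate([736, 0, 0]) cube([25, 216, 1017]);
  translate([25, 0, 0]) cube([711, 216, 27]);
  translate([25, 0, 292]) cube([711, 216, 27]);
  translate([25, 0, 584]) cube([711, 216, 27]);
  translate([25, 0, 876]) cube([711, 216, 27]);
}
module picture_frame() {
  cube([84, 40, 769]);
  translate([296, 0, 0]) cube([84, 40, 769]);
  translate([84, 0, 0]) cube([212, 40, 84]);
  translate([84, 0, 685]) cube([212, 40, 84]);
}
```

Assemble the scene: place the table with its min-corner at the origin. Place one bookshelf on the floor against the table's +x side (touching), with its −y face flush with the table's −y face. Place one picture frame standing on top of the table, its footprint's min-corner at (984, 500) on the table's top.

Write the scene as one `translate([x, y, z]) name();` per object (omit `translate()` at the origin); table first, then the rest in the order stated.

table();
translate([1397, 0, 0]) bookshelf();
translate([984, 500, 714]) picture_frame();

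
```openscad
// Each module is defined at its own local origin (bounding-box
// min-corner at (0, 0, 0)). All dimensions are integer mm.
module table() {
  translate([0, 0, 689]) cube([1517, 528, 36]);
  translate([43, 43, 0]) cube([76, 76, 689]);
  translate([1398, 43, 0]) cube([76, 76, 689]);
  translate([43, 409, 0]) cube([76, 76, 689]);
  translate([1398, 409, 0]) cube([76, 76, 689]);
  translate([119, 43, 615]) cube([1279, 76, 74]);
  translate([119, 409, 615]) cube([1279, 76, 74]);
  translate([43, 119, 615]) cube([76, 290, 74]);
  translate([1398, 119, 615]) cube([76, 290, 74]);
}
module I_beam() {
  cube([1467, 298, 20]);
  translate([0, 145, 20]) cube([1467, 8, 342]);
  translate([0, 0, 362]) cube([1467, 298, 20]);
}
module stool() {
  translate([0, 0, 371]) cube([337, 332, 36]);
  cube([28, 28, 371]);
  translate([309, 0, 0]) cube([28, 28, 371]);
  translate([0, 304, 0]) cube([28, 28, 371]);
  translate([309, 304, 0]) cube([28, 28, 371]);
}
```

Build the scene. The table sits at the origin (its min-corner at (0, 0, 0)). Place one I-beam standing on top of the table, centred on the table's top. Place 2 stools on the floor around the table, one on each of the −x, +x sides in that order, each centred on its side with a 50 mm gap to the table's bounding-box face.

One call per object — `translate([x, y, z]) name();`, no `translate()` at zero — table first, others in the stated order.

table();
translate([25, 115, 725]) I_beam();
translate([-387, 98, 0]) stool();
translate([1567, 98, 0]) stool();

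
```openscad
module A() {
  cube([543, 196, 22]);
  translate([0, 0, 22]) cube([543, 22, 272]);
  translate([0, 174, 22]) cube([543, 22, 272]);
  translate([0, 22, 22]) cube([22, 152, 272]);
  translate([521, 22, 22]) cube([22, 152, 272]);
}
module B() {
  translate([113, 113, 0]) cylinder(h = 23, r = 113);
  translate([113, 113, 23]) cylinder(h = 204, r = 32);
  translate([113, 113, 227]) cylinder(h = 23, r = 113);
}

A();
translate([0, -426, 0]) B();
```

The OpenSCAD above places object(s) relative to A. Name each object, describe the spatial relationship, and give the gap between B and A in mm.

The spool's nearest face is 200 mm from the open box's −y face.

A is an open box. B is a spool. The spool is on the floor beside the open box on its −y side. The gap between the spool and the open box is 200 mm.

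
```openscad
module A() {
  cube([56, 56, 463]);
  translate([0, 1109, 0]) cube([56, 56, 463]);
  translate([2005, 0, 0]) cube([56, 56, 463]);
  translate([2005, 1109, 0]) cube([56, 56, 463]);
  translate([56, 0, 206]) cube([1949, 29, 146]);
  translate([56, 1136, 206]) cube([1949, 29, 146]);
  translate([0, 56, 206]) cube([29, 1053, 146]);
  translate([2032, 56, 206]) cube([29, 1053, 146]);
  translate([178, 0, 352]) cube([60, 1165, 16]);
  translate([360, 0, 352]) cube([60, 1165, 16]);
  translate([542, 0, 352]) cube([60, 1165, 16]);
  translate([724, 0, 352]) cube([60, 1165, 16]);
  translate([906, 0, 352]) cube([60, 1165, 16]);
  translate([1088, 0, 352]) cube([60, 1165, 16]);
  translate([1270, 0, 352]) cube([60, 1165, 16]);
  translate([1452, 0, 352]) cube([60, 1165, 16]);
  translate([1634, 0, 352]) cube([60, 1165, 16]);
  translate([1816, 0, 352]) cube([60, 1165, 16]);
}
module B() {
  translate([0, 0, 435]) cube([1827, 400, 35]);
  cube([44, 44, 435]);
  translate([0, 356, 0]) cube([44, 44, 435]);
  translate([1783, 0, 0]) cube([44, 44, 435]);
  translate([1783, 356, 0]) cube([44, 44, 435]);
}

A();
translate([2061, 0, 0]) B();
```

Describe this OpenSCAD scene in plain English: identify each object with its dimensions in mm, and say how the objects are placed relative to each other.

A is a bed frame 2061 mm long (x) by 1165 mm wide (y). Four 56×56 mm corner posts, 463 mm tall, at the corners of the footprint. Four rails of 29 mm thickness and 146 mm height run between adjacent posts with their undersides at z = 206 mm, their outer faces flush with the outside of the frame (the two x-running rails run between the posts' inner faces; the two y-running rails run between the posts' inner faces). 10 slats, each 60 mm wide (x) and 16 mm thick, lie across the top of the two x-running rails, running the full 1165 mm width of the frame in y; the slats are evenly spaced along x between the inner faces of the end posts with equal gaps (rounded down to the nearest mm) at the −x end and between each pair — any rounding remainder accumulates at the +x end.

B is a bench: a 1827×400 mm seat slab, 35 mm thick, top at z = 470 mm, on four 44×44 mm square legs flush with the seat corners and standing on z = 0.

The bench is against the bed frame's +x side, with their −y faces flush.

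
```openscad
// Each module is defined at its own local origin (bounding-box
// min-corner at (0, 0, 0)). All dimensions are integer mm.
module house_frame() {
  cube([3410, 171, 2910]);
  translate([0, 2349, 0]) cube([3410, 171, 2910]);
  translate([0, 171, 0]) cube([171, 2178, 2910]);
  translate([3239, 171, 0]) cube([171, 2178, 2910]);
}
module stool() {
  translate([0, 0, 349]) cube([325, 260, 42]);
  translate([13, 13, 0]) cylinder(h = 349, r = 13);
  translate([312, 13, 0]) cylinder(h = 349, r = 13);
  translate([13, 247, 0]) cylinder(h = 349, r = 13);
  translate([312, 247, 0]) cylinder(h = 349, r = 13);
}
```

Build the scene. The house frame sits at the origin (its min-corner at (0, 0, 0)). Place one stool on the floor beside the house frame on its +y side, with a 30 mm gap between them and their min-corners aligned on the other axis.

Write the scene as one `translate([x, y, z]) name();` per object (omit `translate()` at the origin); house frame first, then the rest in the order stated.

house_frame();
translate([0, 2550, 0]) stool();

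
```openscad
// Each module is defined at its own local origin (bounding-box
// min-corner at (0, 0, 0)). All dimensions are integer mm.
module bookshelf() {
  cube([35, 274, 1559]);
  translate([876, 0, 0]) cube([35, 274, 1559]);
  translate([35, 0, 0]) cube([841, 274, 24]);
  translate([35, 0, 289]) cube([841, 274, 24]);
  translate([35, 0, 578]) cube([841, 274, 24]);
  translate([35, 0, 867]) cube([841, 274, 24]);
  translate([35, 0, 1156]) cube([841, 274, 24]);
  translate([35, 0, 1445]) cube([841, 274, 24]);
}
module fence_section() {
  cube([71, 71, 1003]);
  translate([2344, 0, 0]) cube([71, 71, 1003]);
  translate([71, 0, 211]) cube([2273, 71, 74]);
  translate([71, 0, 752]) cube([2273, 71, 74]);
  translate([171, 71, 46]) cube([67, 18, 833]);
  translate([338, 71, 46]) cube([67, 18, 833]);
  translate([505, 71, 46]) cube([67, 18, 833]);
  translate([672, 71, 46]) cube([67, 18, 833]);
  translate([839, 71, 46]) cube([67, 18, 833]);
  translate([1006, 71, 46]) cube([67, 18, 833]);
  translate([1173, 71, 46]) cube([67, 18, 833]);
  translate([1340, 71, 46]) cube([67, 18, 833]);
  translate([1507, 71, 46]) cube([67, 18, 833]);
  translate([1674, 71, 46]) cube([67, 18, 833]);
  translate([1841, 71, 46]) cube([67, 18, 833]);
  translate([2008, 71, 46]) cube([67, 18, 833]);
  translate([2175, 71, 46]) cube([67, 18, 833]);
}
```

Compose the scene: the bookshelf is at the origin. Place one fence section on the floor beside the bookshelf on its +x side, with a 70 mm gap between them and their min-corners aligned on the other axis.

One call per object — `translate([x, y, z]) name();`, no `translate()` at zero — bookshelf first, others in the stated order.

bookshelf();
translate([981, 0, 0]) fence_section();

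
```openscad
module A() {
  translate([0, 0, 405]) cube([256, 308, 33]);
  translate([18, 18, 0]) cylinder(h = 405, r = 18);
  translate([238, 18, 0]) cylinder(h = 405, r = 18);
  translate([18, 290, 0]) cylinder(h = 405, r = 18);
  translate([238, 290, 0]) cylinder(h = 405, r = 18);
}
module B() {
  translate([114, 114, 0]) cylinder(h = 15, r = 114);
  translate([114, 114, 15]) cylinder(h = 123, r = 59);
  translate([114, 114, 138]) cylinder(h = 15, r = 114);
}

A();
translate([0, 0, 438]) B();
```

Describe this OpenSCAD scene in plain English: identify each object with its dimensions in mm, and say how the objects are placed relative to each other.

A is a four-legged stool. The seat is a 256×308×33 mm slab whose top surface is at z = 438 mm; four round legs, each 36 mm in diameter, run from the floor (z = 0) to the underside of the seat, each leg's axis is inset half a diameter from the nearest pair of seat edges (so the leg's bounding box is flush with the corner).

B is a spool: two coaxial disc flanges of radius 114 mm and thickness 15 mm, joined by a core cylinder of radius 59 mm and height 123 mm. The lower flange rests on z = 0 and the three cylinders share a vertical axis.

The spool is on top of the stool.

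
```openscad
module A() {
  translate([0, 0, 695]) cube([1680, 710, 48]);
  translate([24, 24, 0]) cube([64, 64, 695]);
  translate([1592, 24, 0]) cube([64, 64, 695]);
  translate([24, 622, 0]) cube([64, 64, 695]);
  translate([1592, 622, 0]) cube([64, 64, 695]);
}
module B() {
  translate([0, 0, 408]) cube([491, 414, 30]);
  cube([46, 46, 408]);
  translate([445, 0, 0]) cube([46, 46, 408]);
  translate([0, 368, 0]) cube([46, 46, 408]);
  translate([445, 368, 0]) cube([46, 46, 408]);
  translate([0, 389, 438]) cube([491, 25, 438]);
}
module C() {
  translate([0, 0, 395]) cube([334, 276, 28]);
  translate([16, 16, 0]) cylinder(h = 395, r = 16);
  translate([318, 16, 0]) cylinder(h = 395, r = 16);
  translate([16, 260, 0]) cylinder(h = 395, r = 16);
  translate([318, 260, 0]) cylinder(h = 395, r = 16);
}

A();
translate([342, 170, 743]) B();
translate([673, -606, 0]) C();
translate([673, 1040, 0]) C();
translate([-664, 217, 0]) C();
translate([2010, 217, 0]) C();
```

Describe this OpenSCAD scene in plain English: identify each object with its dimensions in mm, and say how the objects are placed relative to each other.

A is a table with a 1680×710 mm rectangular top, 48 mm thick, top surface at z = 743 mm, supported by four 64×64 mm square legs, each inset 24 mm from the nearest pair of top edges, running from the floor.

B is a chair. The seat is a 491×414×30 mm slab with its top at z = 438 mm, on four 46×46 mm corner legs (flush with the seat edges, standing on z = 0). A flat backrest 25 mm thick, 438 mm tall, spans the full seat width and rises from the seat top along its +y edge, rear face flush with the rear of the seat.

C is a four-legged stool. The seat is a 334×276×28 mm slab whose top surface is at z = 423 mm; four round legs, each 32 mm in diameter, run from the floor (z = 0) to the underside of the seat, each leg's axis is inset half a diameter from the nearest pair of seat edges (so the leg's bounding box is flush with the corner).

The chair is on top of the table. Four stools sit around the table at the −y, +y, −x, +x sides.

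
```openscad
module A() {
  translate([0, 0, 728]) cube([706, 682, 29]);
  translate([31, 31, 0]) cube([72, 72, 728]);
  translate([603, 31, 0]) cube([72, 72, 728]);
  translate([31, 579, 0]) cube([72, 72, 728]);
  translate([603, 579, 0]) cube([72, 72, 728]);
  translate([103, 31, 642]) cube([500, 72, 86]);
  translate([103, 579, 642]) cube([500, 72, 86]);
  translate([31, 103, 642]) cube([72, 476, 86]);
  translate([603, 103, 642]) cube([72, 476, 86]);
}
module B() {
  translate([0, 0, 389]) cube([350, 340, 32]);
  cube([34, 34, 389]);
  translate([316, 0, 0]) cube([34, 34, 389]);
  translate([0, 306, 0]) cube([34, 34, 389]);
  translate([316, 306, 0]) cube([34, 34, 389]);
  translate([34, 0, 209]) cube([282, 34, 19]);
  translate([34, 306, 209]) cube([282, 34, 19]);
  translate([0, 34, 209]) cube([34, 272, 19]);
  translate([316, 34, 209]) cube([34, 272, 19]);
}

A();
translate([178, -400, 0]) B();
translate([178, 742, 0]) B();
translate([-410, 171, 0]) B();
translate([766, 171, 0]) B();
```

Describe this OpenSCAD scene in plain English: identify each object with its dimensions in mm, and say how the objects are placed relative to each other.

A is a table with a 706×682 mm rectangular top, 29 mm thick, top surface at z = 757 mm, supported by four 72×72 mm square legs, each inset 31 mm from the nearest pair of top edges, running from the floor. Four apron rails, 72 mm thick and 86 mm tall, run between adjacent legs with their top edges flush with the underside of the top and their outer faces flush with the legs' outer faces.

B is a four-legged stool. The seat is 350×340 mm, 32 mm thick, top at z = 421 mm. It stands on four square legs, each 34×34 mm in cross-section, from z = 0 to the seat underside, each flush with a corner of the seat. Four stretchers, 34 mm wide and 19 mm tall, connect adjacent legs with their undersides at z = 209 mm, each running between the inner faces of the legs it joins and aligned with the legs' outer faces on the other axis.

Four stools sit around the table at the −y, +y, −x, +x sides.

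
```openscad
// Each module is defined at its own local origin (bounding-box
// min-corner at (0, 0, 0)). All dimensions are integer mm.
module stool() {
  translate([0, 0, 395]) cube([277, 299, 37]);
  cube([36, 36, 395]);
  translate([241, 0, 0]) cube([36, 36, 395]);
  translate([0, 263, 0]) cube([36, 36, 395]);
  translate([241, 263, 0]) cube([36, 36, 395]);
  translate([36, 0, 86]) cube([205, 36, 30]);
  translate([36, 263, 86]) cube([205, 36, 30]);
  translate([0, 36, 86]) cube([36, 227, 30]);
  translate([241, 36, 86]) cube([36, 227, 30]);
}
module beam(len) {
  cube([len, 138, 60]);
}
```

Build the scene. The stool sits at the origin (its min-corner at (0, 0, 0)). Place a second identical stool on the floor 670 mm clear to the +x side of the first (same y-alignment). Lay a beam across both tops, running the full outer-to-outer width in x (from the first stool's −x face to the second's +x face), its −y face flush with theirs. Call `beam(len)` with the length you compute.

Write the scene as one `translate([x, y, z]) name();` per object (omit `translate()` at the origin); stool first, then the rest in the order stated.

stool();
translate([947, 0, 0]) stool();
translate([0, 0, 432]) beam(1224);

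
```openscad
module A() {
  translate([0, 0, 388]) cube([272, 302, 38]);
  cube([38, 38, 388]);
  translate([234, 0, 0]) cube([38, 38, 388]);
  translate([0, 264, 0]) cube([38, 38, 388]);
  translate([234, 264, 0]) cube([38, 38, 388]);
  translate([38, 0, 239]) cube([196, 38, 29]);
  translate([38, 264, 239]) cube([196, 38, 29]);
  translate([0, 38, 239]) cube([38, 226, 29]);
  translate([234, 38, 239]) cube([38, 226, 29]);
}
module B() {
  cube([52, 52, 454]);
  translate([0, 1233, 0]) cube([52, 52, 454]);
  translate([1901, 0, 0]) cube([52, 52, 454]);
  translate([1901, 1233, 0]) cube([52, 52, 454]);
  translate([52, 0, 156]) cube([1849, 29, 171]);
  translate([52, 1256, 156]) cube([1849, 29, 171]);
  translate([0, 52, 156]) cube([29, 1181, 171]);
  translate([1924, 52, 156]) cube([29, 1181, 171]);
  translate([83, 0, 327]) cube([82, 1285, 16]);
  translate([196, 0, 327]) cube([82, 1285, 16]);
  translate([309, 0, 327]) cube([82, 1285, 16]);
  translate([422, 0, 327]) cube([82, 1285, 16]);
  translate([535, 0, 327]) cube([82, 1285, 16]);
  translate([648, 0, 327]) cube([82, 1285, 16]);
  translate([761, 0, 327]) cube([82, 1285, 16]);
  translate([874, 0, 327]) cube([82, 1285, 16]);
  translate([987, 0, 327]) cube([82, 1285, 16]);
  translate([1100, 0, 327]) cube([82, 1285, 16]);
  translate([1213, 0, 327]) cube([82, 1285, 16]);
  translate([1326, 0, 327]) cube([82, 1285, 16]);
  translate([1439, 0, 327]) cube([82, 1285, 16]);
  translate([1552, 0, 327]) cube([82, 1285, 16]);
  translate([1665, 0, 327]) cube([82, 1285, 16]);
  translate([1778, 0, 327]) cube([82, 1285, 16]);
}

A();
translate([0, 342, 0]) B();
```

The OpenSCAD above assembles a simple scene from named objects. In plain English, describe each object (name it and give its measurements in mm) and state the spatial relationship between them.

A is a four-legged stool. The seat is a 272×302×38 mm slab whose top surface is at z = 426 mm; four square legs, each 38×38 mm in cross-section, run from the floor (z = 0) to the underside of the seat, each flush with a corner of the seat. Four stretchers, 38 mm wide and 29 mm tall, connect adjacent legs with their undersides at z = 239 mm, each running between the inner faces of the legs it joins and aligned with the legs' outer faces on the other axis.

B is a bed frame 1953 mm long (x) by 1285 mm wide (y). Four 52×52 mm corner posts, 454 mm tall, at the corners of the footprint. Four rails of 29 mm thickness and 171 mm height run between adjacent posts with their undersides at z = 156 mm, their outer faces flush with the outside of the frame (the two x-running rails run between the posts' inner faces; the two y-running rails run between the posts' inner faces). 16 slats, each 82 mm wide (x) and 16 mm thick, lie across the top of the two x-running rails, running the full 1285 mm width of the frame in y; the slats are evenly spaced along x between the inner faces of the end posts with equal gaps (rounded down to the nearest mm) at the −x end and between each pair — any rounding remainder accumulates at the +x end.

The bed frame is on the floor beside the stool on its +y side.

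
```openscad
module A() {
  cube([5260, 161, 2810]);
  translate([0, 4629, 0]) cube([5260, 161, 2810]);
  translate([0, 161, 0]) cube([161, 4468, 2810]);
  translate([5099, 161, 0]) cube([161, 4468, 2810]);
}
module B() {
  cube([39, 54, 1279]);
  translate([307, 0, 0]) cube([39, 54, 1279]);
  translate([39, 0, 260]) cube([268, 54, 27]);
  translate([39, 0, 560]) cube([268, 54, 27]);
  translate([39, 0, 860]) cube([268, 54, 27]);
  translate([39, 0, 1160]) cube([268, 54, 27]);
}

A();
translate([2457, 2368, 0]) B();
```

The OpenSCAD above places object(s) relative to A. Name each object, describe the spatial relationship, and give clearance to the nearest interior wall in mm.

A is a house frame. B is a ladder. The ladder sits inside the house frame, centred. The clearance to the nearest interior wall is 2207 mm.

Clearances: x = 2296, y = 2207; minimum 2207 mm.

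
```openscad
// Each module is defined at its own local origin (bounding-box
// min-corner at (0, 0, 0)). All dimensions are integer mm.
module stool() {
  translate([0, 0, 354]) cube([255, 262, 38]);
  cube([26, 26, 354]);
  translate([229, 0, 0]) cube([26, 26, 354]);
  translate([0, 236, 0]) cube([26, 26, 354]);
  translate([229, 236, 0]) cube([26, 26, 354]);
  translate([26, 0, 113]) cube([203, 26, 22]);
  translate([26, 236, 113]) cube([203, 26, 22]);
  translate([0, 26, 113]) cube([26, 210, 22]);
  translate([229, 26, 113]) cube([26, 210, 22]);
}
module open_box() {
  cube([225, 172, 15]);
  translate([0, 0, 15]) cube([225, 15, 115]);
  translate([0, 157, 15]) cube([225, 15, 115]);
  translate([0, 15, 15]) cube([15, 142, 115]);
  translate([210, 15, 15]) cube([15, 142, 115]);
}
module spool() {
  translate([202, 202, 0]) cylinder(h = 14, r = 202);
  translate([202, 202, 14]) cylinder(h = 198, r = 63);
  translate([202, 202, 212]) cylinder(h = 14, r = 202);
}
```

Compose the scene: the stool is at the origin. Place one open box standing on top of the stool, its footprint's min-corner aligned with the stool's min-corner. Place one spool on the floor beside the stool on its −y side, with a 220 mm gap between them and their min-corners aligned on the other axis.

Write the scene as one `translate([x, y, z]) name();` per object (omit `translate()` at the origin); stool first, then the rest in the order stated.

stool();
translate([0, 0, 392]) open_box();
translate([0, -624, 0]) spool();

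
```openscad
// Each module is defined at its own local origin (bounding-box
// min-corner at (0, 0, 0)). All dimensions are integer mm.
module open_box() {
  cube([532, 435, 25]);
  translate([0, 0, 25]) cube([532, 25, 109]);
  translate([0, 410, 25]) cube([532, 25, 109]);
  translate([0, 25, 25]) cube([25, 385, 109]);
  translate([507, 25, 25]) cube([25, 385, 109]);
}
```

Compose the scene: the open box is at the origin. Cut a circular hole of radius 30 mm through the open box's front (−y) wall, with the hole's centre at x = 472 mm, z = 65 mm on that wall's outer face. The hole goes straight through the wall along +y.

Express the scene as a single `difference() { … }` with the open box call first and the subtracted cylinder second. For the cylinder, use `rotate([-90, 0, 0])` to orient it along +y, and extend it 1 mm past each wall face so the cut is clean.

difference() {
  open_box();
  translate([472, -1, 65]) rotate([-90, 0, 0]) cylinder(h = 27, r = 30);
}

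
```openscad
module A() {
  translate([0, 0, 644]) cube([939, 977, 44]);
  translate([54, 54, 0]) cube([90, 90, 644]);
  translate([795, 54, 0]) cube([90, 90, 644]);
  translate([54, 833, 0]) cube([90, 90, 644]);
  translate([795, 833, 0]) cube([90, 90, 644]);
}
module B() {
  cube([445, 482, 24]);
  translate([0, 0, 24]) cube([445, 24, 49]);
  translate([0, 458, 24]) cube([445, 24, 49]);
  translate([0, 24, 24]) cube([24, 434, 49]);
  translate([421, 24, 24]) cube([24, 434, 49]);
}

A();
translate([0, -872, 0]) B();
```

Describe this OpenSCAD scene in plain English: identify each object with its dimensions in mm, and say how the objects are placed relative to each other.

A is a table: top 939 mm (x) × 977 mm (y), 44 mm thick, upper face at z = 688 mm, on four 90×90 mm square legs, each inset 54 mm from the nearest pair of top edges, running from z = 0 to the bottom of the top.

B is an open-topped rectangular box: outside dimensions 445×482×73 mm, with a uniform wall and base thickness of 24 mm. The base is a full 445×482 slab on the floor; four walls sit on top of the base. The front and back walls (the −y and +y sides) span the full width; the two side walls fit between them.

The open box is on the floor beside the table on its −y side.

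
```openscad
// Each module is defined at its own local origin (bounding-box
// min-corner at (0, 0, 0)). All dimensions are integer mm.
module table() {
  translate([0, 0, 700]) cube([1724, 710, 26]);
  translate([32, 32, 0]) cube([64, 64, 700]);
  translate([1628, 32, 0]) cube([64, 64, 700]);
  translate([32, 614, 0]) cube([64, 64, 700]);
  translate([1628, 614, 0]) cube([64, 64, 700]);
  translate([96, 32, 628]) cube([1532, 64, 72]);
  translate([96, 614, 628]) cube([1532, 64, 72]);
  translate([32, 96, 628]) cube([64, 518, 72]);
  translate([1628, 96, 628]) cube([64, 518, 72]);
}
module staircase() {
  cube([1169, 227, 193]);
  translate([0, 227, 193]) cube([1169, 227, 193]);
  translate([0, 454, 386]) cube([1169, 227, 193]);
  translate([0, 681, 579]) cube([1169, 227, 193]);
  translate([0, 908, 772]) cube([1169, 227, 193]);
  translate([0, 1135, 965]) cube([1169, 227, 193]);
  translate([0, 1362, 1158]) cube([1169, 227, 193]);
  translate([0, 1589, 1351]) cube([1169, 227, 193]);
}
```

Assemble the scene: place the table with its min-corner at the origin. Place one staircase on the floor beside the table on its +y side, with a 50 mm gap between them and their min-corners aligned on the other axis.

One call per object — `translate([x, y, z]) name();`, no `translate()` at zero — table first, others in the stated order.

table();
translate([0, 760, 0]) staircase();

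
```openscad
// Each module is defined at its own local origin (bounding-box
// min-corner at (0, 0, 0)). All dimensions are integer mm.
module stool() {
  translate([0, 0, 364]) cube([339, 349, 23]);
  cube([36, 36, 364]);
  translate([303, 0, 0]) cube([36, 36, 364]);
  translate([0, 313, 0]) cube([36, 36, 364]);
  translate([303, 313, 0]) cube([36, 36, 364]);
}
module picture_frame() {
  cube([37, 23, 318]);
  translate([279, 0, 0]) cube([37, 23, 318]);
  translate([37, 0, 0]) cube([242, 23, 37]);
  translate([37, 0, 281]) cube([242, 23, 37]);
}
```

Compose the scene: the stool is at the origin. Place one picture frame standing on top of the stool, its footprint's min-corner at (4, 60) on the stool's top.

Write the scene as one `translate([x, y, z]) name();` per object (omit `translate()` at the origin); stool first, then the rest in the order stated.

stool();
translate([4, 60, 387]) picture_frame();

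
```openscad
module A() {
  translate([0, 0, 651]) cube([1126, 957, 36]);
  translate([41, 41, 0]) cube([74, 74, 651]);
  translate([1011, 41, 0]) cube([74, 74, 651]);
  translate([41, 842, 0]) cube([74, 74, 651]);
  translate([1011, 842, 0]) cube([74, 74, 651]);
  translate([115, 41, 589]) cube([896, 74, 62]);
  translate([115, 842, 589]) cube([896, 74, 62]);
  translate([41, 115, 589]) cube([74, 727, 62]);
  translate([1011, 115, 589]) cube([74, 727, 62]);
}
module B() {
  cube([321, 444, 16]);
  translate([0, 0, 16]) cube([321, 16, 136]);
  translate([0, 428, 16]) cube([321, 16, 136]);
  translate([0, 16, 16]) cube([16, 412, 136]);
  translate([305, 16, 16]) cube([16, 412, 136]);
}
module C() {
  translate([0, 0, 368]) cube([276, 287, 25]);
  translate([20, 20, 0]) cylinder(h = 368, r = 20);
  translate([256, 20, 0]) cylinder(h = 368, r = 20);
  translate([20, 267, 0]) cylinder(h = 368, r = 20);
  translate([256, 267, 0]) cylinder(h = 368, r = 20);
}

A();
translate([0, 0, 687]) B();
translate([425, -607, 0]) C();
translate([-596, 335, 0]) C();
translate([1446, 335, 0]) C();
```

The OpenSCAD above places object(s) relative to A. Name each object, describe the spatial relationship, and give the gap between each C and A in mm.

Each stool's nearest face is 320 mm from the table's bounding box.

A is a table. B is an open box. C is a stool. The open box is on top of the table. Three stools sit around the table at the −y, −x, +x sides. The gap between each stool and the table is 320 mm.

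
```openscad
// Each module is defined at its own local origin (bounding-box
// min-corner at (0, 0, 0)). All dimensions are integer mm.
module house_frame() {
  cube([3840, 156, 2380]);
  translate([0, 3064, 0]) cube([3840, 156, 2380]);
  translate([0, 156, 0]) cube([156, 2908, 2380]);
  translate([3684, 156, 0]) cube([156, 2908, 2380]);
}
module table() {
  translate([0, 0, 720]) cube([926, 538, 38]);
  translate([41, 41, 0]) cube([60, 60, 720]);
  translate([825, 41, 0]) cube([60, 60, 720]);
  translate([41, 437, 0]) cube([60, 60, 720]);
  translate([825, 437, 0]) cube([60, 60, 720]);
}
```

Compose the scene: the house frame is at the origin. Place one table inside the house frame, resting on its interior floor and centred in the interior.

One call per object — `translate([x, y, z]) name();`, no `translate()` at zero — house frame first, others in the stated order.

house_frame();
translate([1457, 1341, 0]) table();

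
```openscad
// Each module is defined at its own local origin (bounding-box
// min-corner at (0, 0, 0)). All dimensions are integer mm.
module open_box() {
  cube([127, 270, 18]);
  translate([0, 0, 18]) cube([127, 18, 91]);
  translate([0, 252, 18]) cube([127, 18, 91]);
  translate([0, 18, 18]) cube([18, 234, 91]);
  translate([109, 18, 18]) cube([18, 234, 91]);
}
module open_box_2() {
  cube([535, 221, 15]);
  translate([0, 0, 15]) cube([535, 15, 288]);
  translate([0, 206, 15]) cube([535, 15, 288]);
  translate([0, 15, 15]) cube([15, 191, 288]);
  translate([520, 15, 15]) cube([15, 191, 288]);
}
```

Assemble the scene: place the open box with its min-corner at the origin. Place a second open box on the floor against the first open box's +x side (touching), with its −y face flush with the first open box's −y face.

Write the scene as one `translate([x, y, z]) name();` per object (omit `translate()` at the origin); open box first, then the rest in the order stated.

open_box();
translate([127, 0, 0]) open_box_2();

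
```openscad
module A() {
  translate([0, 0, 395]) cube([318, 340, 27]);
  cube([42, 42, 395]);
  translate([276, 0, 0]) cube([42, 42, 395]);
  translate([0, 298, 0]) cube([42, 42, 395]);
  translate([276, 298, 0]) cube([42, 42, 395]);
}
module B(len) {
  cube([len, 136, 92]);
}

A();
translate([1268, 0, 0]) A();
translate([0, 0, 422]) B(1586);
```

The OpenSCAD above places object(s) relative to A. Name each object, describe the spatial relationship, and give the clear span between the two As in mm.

Second stool starts at x = 1268; first ends at x = 318; clear span = 1268 − 318 = 950 mm.

A is a stool. B is a beam. A beam spans the tops of two stools. The clear span between the two stools is 950 mm.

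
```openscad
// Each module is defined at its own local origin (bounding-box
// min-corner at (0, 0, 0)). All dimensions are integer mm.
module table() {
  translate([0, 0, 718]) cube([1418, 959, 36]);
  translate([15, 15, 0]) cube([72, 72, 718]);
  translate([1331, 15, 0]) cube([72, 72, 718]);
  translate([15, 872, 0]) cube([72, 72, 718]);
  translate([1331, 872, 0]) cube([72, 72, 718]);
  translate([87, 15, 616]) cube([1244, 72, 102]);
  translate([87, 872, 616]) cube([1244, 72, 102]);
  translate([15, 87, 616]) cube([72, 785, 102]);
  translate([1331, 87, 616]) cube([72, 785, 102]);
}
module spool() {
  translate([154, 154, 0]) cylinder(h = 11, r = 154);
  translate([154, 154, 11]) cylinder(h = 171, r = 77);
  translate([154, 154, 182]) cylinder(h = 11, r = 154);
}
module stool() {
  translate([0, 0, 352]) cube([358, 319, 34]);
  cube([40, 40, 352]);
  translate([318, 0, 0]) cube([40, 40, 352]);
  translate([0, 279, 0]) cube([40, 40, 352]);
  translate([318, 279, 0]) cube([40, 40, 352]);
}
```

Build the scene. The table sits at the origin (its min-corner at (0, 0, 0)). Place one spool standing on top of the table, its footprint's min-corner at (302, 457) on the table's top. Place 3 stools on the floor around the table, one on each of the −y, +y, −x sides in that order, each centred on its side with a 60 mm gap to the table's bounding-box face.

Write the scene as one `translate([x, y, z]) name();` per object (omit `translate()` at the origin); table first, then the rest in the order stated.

table();
translate([302, 457, 754]) spool();
translate([530, -379, 0]) stool();
translate([530, 1019, 0]) stool();
translate([-418, 320, 0]) stool();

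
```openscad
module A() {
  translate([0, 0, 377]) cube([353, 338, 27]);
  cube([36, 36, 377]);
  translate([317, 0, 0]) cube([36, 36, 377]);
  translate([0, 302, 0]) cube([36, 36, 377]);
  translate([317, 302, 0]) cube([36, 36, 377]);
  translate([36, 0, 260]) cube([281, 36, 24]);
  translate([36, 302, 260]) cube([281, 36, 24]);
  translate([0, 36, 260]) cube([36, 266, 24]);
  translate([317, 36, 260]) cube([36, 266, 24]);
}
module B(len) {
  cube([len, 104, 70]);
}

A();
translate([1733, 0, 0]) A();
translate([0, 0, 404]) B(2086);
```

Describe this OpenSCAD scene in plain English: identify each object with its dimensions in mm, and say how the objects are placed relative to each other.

A is a four-legged stool. The seat is a 353×338×27 mm slab whose top surface is at z = 404 mm; four square legs, each 36×36 mm in cross-section, run from the floor (z = 0) to the underside of the seat, each flush with a corner of the seat. Four stretchers, 36 mm wide and 24 mm tall, connect adjacent legs with their undersides at z = 260 mm, each running between the inner faces of the legs it joins and aligned with the legs' outer faces on the other axis.

B is a rectangular beam 2086 mm long (x), 104 mm deep (y), 70 mm thick (z).

The beam spans the tops of two stools placed 1380 mm apart, resting at z = 404 mm.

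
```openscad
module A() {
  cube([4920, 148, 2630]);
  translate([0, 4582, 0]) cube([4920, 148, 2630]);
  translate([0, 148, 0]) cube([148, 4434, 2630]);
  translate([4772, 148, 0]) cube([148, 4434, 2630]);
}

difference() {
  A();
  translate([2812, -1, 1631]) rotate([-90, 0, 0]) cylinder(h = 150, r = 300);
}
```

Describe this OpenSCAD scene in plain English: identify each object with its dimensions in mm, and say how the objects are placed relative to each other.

A is a box-shaped house frame (walls only): outside footprint 4920×4730 mm, wall height 2630 mm, wall thickness 148 mm. The two y-facing walls run the full x-width; the two x-facing walls fit between the inner faces of the y-facing walls.

The house frame has a circular hole of radius 300 mm through its front wall, centred at (x = 2812, z = 1631).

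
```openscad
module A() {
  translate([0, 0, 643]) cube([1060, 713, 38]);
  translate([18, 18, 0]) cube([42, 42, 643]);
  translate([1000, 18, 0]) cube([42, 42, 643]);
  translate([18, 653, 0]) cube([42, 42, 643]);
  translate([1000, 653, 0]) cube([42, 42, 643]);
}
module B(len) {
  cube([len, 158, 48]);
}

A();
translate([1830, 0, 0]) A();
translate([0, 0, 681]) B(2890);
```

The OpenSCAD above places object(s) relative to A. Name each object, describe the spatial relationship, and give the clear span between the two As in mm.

A is a table. B is a beam. A beam spans the tops of two tables. The clear span between the two tables is 770 mm.

Second table starts at x = 1830; first ends at x = 1060; clear span = 1830 − 1060 = 770 mm.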